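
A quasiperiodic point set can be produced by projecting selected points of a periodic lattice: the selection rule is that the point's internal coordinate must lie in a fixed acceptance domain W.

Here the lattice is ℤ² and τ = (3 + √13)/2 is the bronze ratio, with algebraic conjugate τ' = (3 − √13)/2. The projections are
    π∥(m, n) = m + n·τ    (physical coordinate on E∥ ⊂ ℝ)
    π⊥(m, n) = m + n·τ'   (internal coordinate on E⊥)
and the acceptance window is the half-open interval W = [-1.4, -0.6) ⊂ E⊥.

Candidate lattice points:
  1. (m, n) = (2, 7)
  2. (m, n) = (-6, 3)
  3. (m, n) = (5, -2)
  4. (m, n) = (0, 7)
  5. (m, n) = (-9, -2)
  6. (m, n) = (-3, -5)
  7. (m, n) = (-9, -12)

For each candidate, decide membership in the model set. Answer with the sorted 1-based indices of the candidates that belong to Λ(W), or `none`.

τ' = (3−√13)/2 ≈ -0.3028.
candidate 1: (m,n)=(2,7) → π∥ = 2+7·τ ≈ 25.1194, π⊥ = 2+7·τ' ≈ -0.1194 ∉ [-1.4, -0.6) ⇒ out
candidate 2: (m,n)=(-6,3) → π∥ = -6+3·τ ≈ 3.9083, π⊥ = -6+3·τ' ≈ -6.9083 ∉ [-1.4, -0.6) ⇒ out
candidate 3: (m,n)=(5,-2) → π∥ = 5-2·τ ≈ -1.6056, π⊥ = 5-2·τ' ≈ 5.6056 ∉ [-1.4, -0.6) ⇒ out
candidate 4: (m,n)=(0,7) → π∥ = 0+7·τ ≈ 23.1194, π⊥ = 0+7·τ' ≈ -2.1194 ∉ [-1.4, -0.6) ⇒ out
candidate 5: (m,n)=(-9,-2) → π∥ = -9-2·τ ≈ -15.6056, π⊥ = -9-2·τ' ≈ -8.3944 ∉ [-1.4, -0.6) ⇒ out
candidate 6: (m,n)=(-3,-5) → π∥ = -3-5·τ ≈ -19.5139, π⊥ = -3-5·τ' ≈ -1.4861 ∉ [-1.4, -0.6) ⇒ out
candidate 7: (m,n)=(-9,-12) → π∥ = -9-12·τ ≈ -48.6333, π⊥ = -9-12·τ' ≈ -5.3667 ∉ [-1.4, -0.6) ⇒ out

none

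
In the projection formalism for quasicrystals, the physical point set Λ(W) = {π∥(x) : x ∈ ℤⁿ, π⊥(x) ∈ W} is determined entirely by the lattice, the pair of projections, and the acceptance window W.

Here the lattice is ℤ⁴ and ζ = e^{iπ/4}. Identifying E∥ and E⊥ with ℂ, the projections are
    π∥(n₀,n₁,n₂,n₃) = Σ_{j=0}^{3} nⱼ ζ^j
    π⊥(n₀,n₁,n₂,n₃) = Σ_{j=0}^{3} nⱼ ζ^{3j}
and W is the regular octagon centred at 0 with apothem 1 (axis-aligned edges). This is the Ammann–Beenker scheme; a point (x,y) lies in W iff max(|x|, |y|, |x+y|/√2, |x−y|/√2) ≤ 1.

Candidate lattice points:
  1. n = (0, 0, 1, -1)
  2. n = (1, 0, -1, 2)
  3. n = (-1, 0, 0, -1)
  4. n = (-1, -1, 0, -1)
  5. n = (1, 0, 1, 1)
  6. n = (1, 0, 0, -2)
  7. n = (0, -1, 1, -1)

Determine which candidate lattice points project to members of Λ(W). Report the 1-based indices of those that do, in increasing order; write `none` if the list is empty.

With ζ = e^{iπ/4} the internal vectors are ζ^0,ζ^3,ζ^6,ζ^9.
#1 (0, 0, 1, -1): internal (-0.707107, -1.707107); octagon support 1.707107 vs apothem 1 → ∉ W
#2 (1, 0, -1, 2): internal (2.414214, 2.414214); octagon support 3.414214 vs apothem 1 → ∉ W
#3 (-1, 0, 0, -1): internal (-1.707107, -0.707107); octagon support 1.707107 vs apothem 1 → ∉ W
#4 (-1, -1, 0, -1): internal (-1.000000, -1.414214); octagon support 1.707107 vs apothem 1 → ∉ W
#5 (1, 0, 1, 1): internal (1.707107, -0.292893); octagon support 1.707107 vs apothem 1 → ∉ W
#6 (1, 0, 0, -2): internal (-0.414214, -1.414214); octagon support 1.414214 vs apothem 1 → ∉ W
#7 (0, -1, 1, -1): internal (0.000000, -2.414214); octagon support 2.414214 vs apothem 1 → ∉ W

none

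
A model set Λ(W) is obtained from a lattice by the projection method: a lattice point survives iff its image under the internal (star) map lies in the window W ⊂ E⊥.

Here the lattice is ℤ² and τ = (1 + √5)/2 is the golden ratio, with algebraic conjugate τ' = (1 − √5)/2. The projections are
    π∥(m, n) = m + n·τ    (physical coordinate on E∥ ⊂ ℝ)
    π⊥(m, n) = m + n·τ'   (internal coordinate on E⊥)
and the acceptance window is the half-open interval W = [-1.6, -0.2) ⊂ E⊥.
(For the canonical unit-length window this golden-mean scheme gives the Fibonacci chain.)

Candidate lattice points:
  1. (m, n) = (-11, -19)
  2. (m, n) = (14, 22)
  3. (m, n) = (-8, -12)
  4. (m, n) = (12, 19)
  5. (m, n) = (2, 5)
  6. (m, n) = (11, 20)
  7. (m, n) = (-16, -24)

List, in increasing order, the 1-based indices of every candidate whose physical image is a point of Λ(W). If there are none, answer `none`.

Numerically τ ≈ 1.618034 and τ' = −1/τ ≈ -0.618034.
[1] lift (-11,-19): star map gives 0.742646; window check -1.6 ≤ 0.742646 < -0.2 is false → out
[2] lift (14,22): star map gives 0.403252; window check -1.6 ≤ 0.403252 < -0.2 is false → out
[3] lift (-8,-12): star map gives -0.583592; window check -1.6 ≤ -0.583592 < -0.2 is true → IN Λ
[4] lift (12,19): star map gives 0.257354; window check -1.6 ≤ 0.257354 < -0.2 is false → out
[5] lift (2,5): star map gives -1.090170; window check -1.6 ≤ -1.090170 < -0.2 is true → IN Λ
[6] lift (11,20): star map gives -1.360680; window check -1.6 ≤ -1.360680 < -0.2 is true → IN Λ
[7] lift (-16,-24): star map gives -1.167184; window check -1.6 ≤ -1.167184 < -0.2 is true → IN Λ

3, 5, 6, 7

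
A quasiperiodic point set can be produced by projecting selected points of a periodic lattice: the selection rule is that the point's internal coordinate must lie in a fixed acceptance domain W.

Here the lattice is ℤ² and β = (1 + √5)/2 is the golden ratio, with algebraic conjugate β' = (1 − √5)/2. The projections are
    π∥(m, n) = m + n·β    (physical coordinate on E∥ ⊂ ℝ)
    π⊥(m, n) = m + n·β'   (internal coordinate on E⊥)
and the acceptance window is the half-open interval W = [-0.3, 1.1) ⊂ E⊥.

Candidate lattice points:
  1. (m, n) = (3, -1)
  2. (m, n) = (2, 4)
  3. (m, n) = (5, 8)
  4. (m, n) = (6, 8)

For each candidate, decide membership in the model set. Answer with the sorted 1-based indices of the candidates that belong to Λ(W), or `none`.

3, 4

Numerically β ≈ 1.6180 and β' = −1/β ≈ -0.6180.
#1 (3,-1): internal coord 3 + (-1)·β' = +3.6180; +3.6180 ∉ [-0.3, 1.1) → out
#2 (2,4): internal coord 2 + (4)·β' = -0.4721; -0.4721 ∉ [-0.3, 1.1) → out
#3 (5,8): internal coord 5 + (8)·β' = +0.0557; +0.0557 ∈ [-0.3, 1.1) → IN Λ
#4 (6,8): internal coord 6 + (8)·β' = +1.0557; +1.0557 ∈ [-0.3, 1.1) → IN Λ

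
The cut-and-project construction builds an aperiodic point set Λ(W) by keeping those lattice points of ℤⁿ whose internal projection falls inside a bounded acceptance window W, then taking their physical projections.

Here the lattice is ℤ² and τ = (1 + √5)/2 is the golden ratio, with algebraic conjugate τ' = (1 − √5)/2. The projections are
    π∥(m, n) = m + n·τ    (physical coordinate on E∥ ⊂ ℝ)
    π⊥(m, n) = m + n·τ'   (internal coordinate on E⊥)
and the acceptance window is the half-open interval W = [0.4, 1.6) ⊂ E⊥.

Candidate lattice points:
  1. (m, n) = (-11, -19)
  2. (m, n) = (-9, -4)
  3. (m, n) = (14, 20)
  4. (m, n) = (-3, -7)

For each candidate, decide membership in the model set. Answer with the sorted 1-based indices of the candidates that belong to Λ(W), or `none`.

Numerically τ ≈ 1.618034 and τ' = −1/τ ≈ -0.618034.
[1] lift (-11,-19): star map gives 0.742646; window check 0.4 ≤ 0.742646 < 1.6 is true → IN Λ
[2] lift (-9,-4): star map gives -6.527864; window check 0.4 ≤ -6.527864 < 1.6 is false → out
[3] lift (14,20): star map gives 1.639320; window check 0.4 ≤ 1.639320 < 1.6 is false → out
[4] lift (-3,-7): star map gives 1.326238; window check 0.4 ≤ 1.326238 < 1.6 is true → IN Λ

1, 4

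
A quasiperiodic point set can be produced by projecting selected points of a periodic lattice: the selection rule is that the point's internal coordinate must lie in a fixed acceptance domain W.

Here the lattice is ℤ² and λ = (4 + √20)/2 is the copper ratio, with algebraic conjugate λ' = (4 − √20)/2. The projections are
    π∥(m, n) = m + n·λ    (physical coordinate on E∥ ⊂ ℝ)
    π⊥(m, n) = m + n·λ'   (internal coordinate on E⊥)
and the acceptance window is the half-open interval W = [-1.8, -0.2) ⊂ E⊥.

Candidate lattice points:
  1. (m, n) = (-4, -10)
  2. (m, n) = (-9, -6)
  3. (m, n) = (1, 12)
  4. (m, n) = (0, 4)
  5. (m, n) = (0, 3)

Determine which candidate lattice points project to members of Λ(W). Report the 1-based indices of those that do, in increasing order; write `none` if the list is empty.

1, 4, 5

Compute λ' = (4−√20)/2 = -0.23607, so π⊥(m,n) = m -0.23607·n.
candidate 1: (m,n)=(-4,-10) → π∥ = -4-10·λ ≈ -46.36068, π⊥ = -4-10·λ' ≈ -1.63932 ∈ [-1.8, -0.2) ⇒ IN Λ
candidate 2: (m,n)=(-9,-6) → π∥ = -9-6·λ ≈ -34.41641, π⊥ = -9-6·λ' ≈ -7.58359 ∉ [-1.8, -0.2) ⇒ out
candidate 3: (m,n)=(1,12) → π∥ = 1+12·λ ≈ 51.83282, π⊥ = 1+12·λ' ≈ -1.83282 ∉ [-1.8, -0.2) ⇒ out
candidate 4: (m,n)=(0,4) → π∥ = 0+4·λ ≈ 16.94427, π⊥ = 0+4·λ' ≈ -0.94427 ∈ [-1.8, -0.2) ⇒ IN Λ
candidate 5: (m,n)=(0,3) → π∥ = 0+3·λ ≈ 12.70820, π⊥ = 0+3·λ' ≈ -0.70820 ∈ [-1.8, -0.2) ⇒ IN Λ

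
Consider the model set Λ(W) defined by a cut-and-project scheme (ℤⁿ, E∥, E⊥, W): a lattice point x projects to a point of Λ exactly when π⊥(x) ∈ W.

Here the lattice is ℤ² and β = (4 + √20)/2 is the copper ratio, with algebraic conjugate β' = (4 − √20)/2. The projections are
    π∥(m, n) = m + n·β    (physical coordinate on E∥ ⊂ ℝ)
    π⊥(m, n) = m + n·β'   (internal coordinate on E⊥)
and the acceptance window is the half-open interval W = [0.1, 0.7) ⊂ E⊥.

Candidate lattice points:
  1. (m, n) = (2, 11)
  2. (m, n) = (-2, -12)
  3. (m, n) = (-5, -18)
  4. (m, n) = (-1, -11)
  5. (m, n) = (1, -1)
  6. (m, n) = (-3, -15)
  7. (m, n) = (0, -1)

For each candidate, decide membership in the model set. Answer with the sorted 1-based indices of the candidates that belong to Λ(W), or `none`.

Compute β' = (4−√20)/2 = -0.236068, so π⊥(m,n) = m -0.236068·n.
[1] lift (2,11): star map gives -0.596748; window check 0.1 ≤ -0.596748 < 0.7 is false → out
[2] lift (-2,-12): star map gives 0.832816; window check 0.1 ≤ 0.832816 < 0.7 is false → out
[3] lift (-5,-18): star map gives -0.750776; window check 0.1 ≤ -0.750776 < 0.7 is false → out
[4] lift (-1,-11): star map gives 1.596748; window check 0.1 ≤ 1.596748 < 0.7 is false → out
[5] lift (1,-1): star map gives 1.236068; window check 0.1 ≤ 1.236068 < 0.7 is false → out
[6] lift (-3,-15): star map gives 0.541020; window check 0.1 ≤ 0.541020 < 0.7 is true → IN Λ
[7] lift (0,-1): star map gives 0.236068; window check 0.1 ≤ 0.236068 < 0.7 is true → IN Λ

6, 7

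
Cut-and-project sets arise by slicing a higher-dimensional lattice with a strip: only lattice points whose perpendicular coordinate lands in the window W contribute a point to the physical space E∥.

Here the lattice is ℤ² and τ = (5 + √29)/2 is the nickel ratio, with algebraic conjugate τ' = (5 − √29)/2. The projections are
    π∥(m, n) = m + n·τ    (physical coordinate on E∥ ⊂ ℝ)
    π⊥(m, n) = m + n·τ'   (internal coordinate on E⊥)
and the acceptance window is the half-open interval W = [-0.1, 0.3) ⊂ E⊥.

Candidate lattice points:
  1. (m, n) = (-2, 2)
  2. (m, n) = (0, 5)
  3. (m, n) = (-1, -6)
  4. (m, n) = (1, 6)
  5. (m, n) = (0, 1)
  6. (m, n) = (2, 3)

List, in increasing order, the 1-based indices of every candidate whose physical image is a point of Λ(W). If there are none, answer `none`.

3

Compute τ' = (5−√29)/2 = -0.19258, so π⊥(m,n) = m -0.19258·n.
candidate 1: (m,n)=(-2,2) → π∥ = -2+2·τ ≈ 8.38516, π⊥ = -2+2·τ' ≈ -2.38516 ∉ [-0.1, 0.3) ⇒ out
candidate 2: (m,n)=(0,5) → π∥ = 0+5·τ ≈ 25.96291, π⊥ = 0+5·τ' ≈ -0.96291 ∉ [-0.1, 0.3) ⇒ out
candidate 3: (m,n)=(-1,-6) → π∥ = -1-6·τ ≈ -32.15549, π⊥ = -1-6·τ' ≈ 0.15549 ∈ [-0.1, 0.3) ⇒ IN Λ
candidate 4: (m,n)=(1,6) → π∥ = 1+6·τ ≈ 32.15549, π⊥ = 1+6·τ' ≈ -0.15549 ∉ [-0.1, 0.3) ⇒ out
candidate 5: (m,n)=(0,1) → π∥ = 0+1·τ ≈ 5.19258, π⊥ = 0+1·τ' ≈ -0.19258 ∉ [-0.1, 0.3) ⇒ out
candidate 6: (m,n)=(2,3) → π∥ = 2+3·τ ≈ 17.57775, π⊥ = 2+3·τ' ≈ 1.42225 ∉ [-0.1, 0.3) ⇒ out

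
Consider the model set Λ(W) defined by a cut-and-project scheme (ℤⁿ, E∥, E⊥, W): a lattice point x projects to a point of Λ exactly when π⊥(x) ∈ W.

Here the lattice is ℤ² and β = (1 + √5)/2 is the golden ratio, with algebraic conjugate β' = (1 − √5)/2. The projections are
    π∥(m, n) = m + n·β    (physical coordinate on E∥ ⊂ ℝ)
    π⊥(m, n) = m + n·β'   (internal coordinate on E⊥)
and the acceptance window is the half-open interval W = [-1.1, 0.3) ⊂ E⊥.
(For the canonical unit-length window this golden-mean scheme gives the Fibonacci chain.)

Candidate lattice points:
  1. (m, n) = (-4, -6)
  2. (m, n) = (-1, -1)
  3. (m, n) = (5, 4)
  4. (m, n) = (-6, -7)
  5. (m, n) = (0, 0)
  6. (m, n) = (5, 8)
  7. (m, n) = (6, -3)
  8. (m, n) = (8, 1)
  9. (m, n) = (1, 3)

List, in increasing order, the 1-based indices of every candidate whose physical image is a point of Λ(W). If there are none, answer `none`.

1, 2, 5, 6, 9

Compute β' = (1−√5)/2 = -0.618034, so π⊥(m,n) = m -0.618034·n.
[1] lift (-4,-6): star map gives -0.291796; window check -1.1 ≤ -0.291796 < 0.3 is true → IN Λ
[2] lift (-1,-1): star map gives -0.381966; window check -1.1 ≤ -0.381966 < 0.3 is true → IN Λ
[3] lift (5,4): star map gives 2.527864; window check -1.1 ≤ 2.527864 < 0.3 is false → out
[4] lift (-6,-7): star map gives -1.673762; window check -1.1 ≤ -1.673762 < 0.3 is false → out
[5] lift (0,0): star map gives 0.000000; window check -1.1 ≤ 0.000000 < 0.3 is true → IN Λ
[6] lift (5,8): star map gives 0.055728; window check -1.1 ≤ 0.055728 < 0.3 is true → IN Λ
[7] lift (6,-3): star map gives 7.854102; window check -1.1 ≤ 7.854102 < 0.3 is false → out
[8] lift (8,1): star map gives 7.381966; window check -1.1 ≤ 7.381966 < 0.3 is false → out
[9] lift (1,3): star map gives -0.854102; window check -1.1 ≤ -0.854102 < 0.3 is true → IN Λ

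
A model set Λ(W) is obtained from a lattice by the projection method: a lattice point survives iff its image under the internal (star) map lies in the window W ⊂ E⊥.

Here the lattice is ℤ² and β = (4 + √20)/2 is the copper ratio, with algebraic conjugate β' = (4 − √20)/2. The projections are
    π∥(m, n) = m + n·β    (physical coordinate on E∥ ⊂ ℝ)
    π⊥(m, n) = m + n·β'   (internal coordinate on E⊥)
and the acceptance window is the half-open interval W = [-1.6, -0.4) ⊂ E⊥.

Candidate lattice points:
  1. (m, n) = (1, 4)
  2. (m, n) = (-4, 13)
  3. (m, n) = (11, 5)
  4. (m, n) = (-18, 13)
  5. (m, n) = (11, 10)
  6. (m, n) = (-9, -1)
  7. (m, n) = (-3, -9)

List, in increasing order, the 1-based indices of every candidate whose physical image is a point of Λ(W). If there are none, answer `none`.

7

Compute β' = (4−√20)/2 = -0.236068, so π⊥(m,n) = m -0.236068·n.
#1 (1,4): internal coord 1 + (4)·β' = +0.055728; +0.055728 ∉ [-1.6, -0.4) → out
#2 (-4,13): internal coord -4 + (13)·β' = -7.068884; -7.068884 ∉ [-1.6, -0.4) → out
#3 (11,5): internal coord 11 + (5)·β' = +9.819660; +9.819660 ∉ [-1.6, -0.4) → out
#4 (-18,13): internal coord -18 + (13)·β' = -21.068884; -21.068884 ∉ [-1.6, -0.4) → out
#5 (11,10): internal coord 11 + (10)·β' = +8.639320; +8.639320 ∉ [-1.6, -0.4) → out
#6 (-9,-1): internal coord -9 + (-1)·β' = -8.763932; -8.763932 ∉ [-1.6, -0.4) → out
#7 (-3,-9): internal coord -3 + (-9)·β' = -0.875388; -0.875388 ∈ [-1.6, -0.4) → IN Λ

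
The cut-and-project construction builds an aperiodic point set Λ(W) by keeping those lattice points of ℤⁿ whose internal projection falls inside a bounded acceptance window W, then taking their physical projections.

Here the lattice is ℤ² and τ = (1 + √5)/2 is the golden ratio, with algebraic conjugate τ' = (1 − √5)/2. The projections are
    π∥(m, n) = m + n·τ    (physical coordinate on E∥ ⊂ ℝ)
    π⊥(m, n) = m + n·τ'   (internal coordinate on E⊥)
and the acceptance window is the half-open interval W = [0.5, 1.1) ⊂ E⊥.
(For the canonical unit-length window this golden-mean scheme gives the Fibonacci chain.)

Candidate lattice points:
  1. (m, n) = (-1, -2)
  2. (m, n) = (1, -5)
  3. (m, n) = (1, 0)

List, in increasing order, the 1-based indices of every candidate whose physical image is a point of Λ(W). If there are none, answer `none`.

Compute τ' = (1−√5)/2 = -0.6180, so π⊥(m,n) = m -0.6180·n.
[1] lift (-1,-2): star map gives 0.2361; window check 0.5 ≤ 0.2361 < 1.1 is false → out
[2] lift (1,-5): star map gives 4.0902; window check 0.5 ≤ 4.0902 < 1.1 is false → out
[3] lift (1,0): star map gives 1.0000; window check 0.5 ≤ 1.0000 < 1.1 is true → IN Λ

3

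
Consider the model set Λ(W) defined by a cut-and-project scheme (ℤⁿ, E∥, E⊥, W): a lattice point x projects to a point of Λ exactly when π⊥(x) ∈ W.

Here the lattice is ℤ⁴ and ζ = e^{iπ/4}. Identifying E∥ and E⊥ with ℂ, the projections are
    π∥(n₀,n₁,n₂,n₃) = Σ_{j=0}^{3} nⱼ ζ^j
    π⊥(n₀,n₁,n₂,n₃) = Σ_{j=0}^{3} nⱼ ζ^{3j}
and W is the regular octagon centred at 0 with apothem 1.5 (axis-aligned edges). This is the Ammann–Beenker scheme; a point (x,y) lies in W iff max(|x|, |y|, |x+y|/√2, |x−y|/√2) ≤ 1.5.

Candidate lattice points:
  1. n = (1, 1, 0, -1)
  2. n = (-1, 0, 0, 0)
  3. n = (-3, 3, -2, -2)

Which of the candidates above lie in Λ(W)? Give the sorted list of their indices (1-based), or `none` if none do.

1, 2

With ζ = e^{iπ/4} the internal vectors are ζ^0,ζ^3,ζ^6,ζ^9.
candidate 1: n = (1, 1, 0, -1) → π⊥ ≈ (-0.414214, +0.000000); max(|x|,|y|,|x±y|/√2) = 0.414214 ≤ 1.5 ⇒ ∈ W
candidate 2: n = (-1, 0, 0, 0) → π⊥ ≈ (-1.000000, +0.000000); max(|x|,|y|,|x±y|/√2) = 1.000000 ≤ 1.5 ⇒ ∈ W
candidate 3: n = (-3, 3, -2, -2) → π⊥ ≈ (-6.535534, +2.707107); max(|x|,|y|,|x±y|/√2) = 6.535534 > 1.5 ⇒ ∉ W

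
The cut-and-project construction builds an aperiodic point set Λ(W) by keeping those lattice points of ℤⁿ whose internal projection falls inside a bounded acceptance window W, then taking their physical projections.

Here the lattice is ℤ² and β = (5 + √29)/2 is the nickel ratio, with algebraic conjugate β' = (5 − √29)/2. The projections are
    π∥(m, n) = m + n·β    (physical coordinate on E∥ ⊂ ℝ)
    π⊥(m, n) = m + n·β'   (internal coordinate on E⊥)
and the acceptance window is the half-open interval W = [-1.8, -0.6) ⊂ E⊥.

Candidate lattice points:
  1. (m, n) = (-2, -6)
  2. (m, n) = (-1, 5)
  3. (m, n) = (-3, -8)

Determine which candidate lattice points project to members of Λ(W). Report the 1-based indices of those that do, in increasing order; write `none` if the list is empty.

β' = (5−√29)/2 ≈ -0.19258.
#1 (-2,-6): internal coord -2 + (-6)·β' = -0.84451; -0.84451 ∈ [-1.8, -0.6) → IN Λ
#2 (-1,5): internal coord -1 + (5)·β' = -1.96291; -1.96291 ∉ [-1.8, -0.6) → out
#3 (-3,-8): internal coord -3 + (-8)·β' = -1.45934; -1.45934 ∈ [-1.8, -0.6) → IN Λ

1, 3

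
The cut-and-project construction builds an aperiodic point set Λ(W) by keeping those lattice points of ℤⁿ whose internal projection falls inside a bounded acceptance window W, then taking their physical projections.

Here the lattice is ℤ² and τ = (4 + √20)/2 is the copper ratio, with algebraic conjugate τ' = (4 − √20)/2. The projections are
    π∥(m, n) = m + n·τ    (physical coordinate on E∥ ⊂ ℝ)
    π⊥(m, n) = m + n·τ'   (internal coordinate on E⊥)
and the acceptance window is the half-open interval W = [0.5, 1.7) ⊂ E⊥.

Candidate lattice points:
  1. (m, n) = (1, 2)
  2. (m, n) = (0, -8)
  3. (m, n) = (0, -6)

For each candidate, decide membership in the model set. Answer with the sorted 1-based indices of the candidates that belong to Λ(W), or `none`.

1, 3

Numerically τ ≈ 4.236068 and τ' = −1/τ ≈ -0.236068.
#1 (1,2): internal coord 1 + (2)·τ' = +0.527864; +0.527864 ∈ [0.5, 1.7) → IN Λ
#2 (0,-8): internal coord 0 + (-8)·τ' = +1.888544; +1.888544 ∉ [0.5, 1.7) → out
#3 (0,-6): internal coord 0 + (-6)·τ' = +1.416408; +1.416408 ∈ [0.5, 1.7) → IN Λ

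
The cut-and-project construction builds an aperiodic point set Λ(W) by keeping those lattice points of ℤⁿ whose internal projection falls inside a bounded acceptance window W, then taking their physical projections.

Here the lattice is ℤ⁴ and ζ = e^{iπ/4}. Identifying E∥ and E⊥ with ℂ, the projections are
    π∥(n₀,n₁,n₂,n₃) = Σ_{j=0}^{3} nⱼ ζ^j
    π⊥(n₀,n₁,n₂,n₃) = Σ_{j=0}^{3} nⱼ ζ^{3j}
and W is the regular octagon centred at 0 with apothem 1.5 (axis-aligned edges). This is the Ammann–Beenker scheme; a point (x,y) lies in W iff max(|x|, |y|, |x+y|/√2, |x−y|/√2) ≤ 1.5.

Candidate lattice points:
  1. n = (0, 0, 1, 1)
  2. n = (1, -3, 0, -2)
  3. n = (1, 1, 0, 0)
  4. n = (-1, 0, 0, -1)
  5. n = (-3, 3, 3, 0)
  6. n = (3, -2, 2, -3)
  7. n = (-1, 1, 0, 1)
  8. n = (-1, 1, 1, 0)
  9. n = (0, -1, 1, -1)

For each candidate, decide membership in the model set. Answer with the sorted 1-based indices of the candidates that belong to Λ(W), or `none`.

1, 3

With ζ = e^{iπ/4} the internal vectors are ζ^0,ζ^3,ζ^6,ζ^9.
candidate 1: n = (0, 0, 1, 1) → π⊥ ≈ (+0.707107, -0.292893); max(|x|,|y|,|x±y|/√2) = 0.707107 ≤ 1.5 ⇒ ∈ W
candidate 2: n = (1, -3, 0, -2) → π⊥ ≈ (+1.707107, -3.535534); max(|x|,|y|,|x±y|/√2) = 3.707107 > 1.5 ⇒ ∉ W
candidate 3: n = (1, 1, 0, 0) → π⊥ ≈ (+0.292893, +0.707107); max(|x|,|y|,|x±y|/√2) = 0.707107 ≤ 1.5 ⇒ ∈ W
candidate 4: n = (-1, 0, 0, -1) → π⊥ ≈ (-1.707107, -0.707107); max(|x|,|y|,|x±y|/√2) = 1.707107 > 1.5 ⇒ ∉ W
candidate 5: n = (-3, 3, 3, 0) → π⊥ ≈ (-5.121320, -0.878680); max(|x|,|y|,|x±y|/√2) = 5.121320 > 1.5 ⇒ ∉ W
candidate 6: n = (3, -2, 2, -3) → π⊥ ≈ (+2.292893, -5.535534); max(|x|,|y|,|x±y|/√2) = 5.535534 > 1.5 ⇒ ∉ W
candidate 7: n = (-1, 1, 0, 1) → π⊥ ≈ (-1.000000, +1.414214); max(|x|,|y|,|x±y|/√2) = 1.707107 > 1.5 ⇒ ∉ W
candidate 8: n = (-1, 1, 1, 0) → π⊥ ≈ (-1.707107, -0.292893); max(|x|,|y|,|x±y|/√2) = 1.707107 > 1.5 ⇒ ∉ W
candidate 9: n = (0, -1, 1, -1) → π⊥ ≈ (+0.000000, -2.414214); max(|x|,|y|,|x±y|/√2) = 2.414214 > 1.5 ⇒ ∉ W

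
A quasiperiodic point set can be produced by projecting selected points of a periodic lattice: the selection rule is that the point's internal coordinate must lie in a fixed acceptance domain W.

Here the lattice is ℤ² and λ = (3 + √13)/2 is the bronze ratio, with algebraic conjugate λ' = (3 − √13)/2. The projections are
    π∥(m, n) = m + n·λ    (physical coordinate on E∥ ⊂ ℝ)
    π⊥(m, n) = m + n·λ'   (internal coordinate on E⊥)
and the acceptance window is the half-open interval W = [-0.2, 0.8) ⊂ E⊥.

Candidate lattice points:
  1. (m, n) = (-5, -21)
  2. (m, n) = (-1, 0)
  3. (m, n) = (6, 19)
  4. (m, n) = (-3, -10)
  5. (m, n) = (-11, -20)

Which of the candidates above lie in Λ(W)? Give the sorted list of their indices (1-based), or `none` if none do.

3, 4

Numerically λ ≈ 3.3028 and λ' = −1/λ ≈ -0.3028.
candidate 1: (m,n)=(-5,-21) → π∥ = -5-21·λ ≈ -74.3583, π⊥ = -5-21·λ' ≈ 1.3583 ∉ [-0.2, 0.8) ⇒ out
candidate 2: (m,n)=(-1,0) → π∥ = -1+0·λ ≈ -1.0000, π⊥ = -1+0·λ' ≈ -1.0000 ∉ [-0.2, 0.8) ⇒ out
candidate 3: (m,n)=(6,19) → π∥ = 6+19·λ ≈ 68.7527, π⊥ = 6+19·λ' ≈ 0.2473 ∈ [-0.2, 0.8) ⇒ IN Λ
candidate 4: (m,n)=(-3,-10) → π∥ = -3-10·λ ≈ -36.0278, π⊥ = -3-10·λ' ≈ 0.0278 ∈ [-0.2, 0.8) ⇒ IN Λ
candidate 5: (m,n)=(-11,-20) → π∥ = -11-20·λ ≈ -77.0555, π⊥ = -11-20·λ' ≈ -4.9445 ∉ [-0.2, 0.8) ⇒ out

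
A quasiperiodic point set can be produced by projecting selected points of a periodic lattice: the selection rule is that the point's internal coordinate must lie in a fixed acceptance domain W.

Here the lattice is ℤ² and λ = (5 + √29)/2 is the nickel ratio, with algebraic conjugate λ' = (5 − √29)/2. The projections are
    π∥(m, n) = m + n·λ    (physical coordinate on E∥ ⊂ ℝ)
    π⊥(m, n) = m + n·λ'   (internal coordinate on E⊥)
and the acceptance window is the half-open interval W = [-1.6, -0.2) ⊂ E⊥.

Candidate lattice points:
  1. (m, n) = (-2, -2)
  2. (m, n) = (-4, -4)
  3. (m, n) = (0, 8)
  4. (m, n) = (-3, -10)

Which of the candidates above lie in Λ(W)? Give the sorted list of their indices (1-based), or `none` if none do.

3, 4

Compute λ' = (5−√29)/2 = -0.19258, so π⊥(m,n) = m -0.19258·n.
candidate 1: (m,n)=(-2,-2) → π∥ = -2-2·λ ≈ -12.38516, π⊥ = -2-2·λ' ≈ -1.61484 ∉ [-1.6, -0.2) ⇒ out
candidate 2: (m,n)=(-4,-4) → π∥ = -4-4·λ ≈ -24.77033, π⊥ = -4-4·λ' ≈ -3.22967 ∉ [-1.6, -0.2) ⇒ out
candidate 3: (m,n)=(0,8) → π∥ = 0+8·λ ≈ 41.54066, π⊥ = 0+8·λ' ≈ -1.54066 ∈ [-1.6, -0.2) ⇒ IN Λ
candidate 4: (m,n)=(-3,-10) → π∥ = -3-10·λ ≈ -54.92582, π⊥ = -3-10·λ' ≈ -1.07418 ∈ [-1.6, -0.2) ⇒ IN Λ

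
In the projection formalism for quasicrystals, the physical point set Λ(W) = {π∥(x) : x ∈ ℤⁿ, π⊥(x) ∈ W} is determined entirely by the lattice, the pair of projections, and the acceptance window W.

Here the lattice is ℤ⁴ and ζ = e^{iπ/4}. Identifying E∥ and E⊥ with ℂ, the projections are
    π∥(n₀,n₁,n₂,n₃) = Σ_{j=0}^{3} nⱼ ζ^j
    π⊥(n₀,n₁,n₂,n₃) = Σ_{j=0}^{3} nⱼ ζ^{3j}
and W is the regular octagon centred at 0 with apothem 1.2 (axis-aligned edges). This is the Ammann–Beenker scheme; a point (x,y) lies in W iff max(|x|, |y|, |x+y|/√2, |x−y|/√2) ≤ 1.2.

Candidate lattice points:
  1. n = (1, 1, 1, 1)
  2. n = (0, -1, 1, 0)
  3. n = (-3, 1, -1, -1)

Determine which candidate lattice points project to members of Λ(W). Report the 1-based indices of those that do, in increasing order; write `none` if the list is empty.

1

Internal map: ζ^{3j} for j=0..3 gives (1,0), (−√2/2,√2/2), (0,−1), (√2/2,√2/2).
#1 (1, 1, 1, 1): internal (1.00000, 0.41421); octagon support 1.00000 vs apothem 1.2 → ∈ W
#2 (0, -1, 1, 0): internal (0.70711, -1.70711); octagon support 1.70711 vs apothem 1.2 → ∉ W
#3 (-3, 1, -1, -1): internal (-4.41421, 1.00000); octagon support 4.41421 vs apothem 1.2 → ∉ W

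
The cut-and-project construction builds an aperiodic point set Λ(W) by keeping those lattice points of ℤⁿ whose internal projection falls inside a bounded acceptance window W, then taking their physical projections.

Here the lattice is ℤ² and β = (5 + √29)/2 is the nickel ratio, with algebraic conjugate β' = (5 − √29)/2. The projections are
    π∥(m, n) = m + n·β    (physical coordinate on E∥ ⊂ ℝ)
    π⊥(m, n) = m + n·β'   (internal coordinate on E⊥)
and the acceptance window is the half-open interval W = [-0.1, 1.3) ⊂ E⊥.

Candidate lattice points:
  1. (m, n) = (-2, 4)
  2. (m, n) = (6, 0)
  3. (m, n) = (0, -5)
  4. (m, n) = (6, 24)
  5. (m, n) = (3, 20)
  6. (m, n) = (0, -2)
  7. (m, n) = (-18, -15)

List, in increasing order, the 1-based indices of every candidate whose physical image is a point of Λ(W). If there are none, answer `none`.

Compute β' = (5−√29)/2 = -0.19258, so π⊥(m,n) = m -0.19258·n.
candidate 1: (m,n)=(-2,4) → π∥ = -2+4·β ≈ 18.77033, π⊥ = -2+4·β' ≈ -2.77033 ∉ [-0.1, 1.3) ⇒ out
candidate 2: (m,n)=(6,0) → π∥ = 6+0·β ≈ 6.00000, π⊥ = 6+0·β' ≈ 6.00000 ∉ [-0.1, 1.3) ⇒ out
candidate 3: (m,n)=(0,-5) → π∥ = 0-5·β ≈ -25.96291, π⊥ = 0-5·β' ≈ 0.96291 ∈ [-0.1, 1.3) ⇒ IN Λ
candidate 4: (m,n)=(6,24) → π∥ = 6+24·β ≈ 130.62198, π⊥ = 6+24·β' ≈ 1.37802 ∉ [-0.1, 1.3) ⇒ out
candidate 5: (m,n)=(3,20) → π∥ = 3+20·β ≈ 106.85165, π⊥ = 3+20·β' ≈ -0.85165 ∉ [-0.1, 1.3) ⇒ out
candidate 6: (m,n)=(0,-2) → π∥ = 0-2·β ≈ -10.38516, π⊥ = 0-2·β' ≈ 0.38516 ∈ [-0.1, 1.3) ⇒ IN Λ
candidate 7: (m,n)=(-18,-15) → π∥ = -18-15·β ≈ -95.88874, π⊥ = -18-15·β' ≈ -15.11126 ∉ [-0.1, 1.3) ⇒ out

3, 6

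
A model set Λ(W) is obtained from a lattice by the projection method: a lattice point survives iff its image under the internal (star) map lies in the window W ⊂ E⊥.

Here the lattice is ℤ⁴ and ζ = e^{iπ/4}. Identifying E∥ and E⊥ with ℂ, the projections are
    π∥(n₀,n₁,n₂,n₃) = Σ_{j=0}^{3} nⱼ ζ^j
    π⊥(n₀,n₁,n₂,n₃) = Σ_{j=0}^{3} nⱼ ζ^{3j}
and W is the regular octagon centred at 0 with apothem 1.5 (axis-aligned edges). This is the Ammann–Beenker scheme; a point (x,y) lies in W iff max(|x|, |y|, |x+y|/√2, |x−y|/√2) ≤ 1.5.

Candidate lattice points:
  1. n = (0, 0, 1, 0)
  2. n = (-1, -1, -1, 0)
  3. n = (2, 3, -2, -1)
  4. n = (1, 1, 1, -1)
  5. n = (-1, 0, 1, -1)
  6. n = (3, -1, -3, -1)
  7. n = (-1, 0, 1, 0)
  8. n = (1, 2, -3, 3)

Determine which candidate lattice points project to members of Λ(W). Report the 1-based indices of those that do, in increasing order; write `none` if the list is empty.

π⊥(n) = n₀ + n₁ζ³ + n₂ζ⁶ + n₃ζ⁹ where ζ = e^{iπ/4}.
candidate 1: n = (0, 0, 1, 0) → π⊥ ≈ (+0.00000, -1.00000); max(|x|,|y|,|x±y|/√2) = 1.00000 ≤ 1.5 ⇒ ∈ W
candidate 2: n = (-1, -1, -1, 0) → π⊥ ≈ (-0.29289, +0.29289); max(|x|,|y|,|x±y|/√2) = 0.41421 ≤ 1.5 ⇒ ∈ W
candidate 3: n = (2, 3, -2, -1) → π⊥ ≈ (-0.82843, +3.41421); max(|x|,|y|,|x±y|/√2) = 3.41421 > 1.5 ⇒ ∉ W
candidate 4: n = (1, 1, 1, -1) → π⊥ ≈ (-0.41421, -1.00000); max(|x|,|y|,|x±y|/√2) = 1.00000 ≤ 1.5 ⇒ ∈ W
candidate 5: n = (-1, 0, 1, -1) → π⊥ ≈ (-1.70711, -1.70711); max(|x|,|y|,|x±y|/√2) = 2.41421 > 1.5 ⇒ ∉ W
candidate 6: n = (3, -1, -3, -1) → π⊥ ≈ (+3.00000, +1.58579); max(|x|,|y|,|x±y|/√2) = 3.24264 > 1.5 ⇒ ∉ W
candidate 7: n = (-1, 0, 1, 0) → π⊥ ≈ (-1.00000, -1.00000); max(|x|,|y|,|x±y|/√2) = 1.41421 ≤ 1.5 ⇒ ∈ W
candidate 8: n = (1, 2, -3, 3) → π⊥ ≈ (+1.70711, +6.53553); max(|x|,|y|,|x±y|/√2) = 6.53553 > 1.5 ⇒ ∉ W

1, 2, 4, 7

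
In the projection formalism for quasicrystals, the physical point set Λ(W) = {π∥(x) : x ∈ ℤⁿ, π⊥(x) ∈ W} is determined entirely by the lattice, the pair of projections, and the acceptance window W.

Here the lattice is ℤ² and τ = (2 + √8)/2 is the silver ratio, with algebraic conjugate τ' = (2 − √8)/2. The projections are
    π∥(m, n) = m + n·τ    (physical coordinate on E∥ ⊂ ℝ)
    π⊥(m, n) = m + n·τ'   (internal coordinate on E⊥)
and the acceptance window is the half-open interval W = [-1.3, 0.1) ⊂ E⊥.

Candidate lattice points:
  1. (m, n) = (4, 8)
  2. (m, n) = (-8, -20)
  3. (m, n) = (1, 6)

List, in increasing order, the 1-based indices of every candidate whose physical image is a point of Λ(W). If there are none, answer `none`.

none

Compute τ' = (2−√8)/2 = -0.41421, so π⊥(m,n) = m -0.41421·n.
#1 (4,8): internal coord 4 + (8)·τ' = +0.68629; +0.68629 ∉ [-1.3, 0.1) → out
#2 (-8,-20): internal coord -8 + (-20)·τ' = +0.28427; +0.28427 ∉ [-1.3, 0.1) → out
#3 (1,6): internal coord 1 + (6)·τ' = -1.48528; -1.48528 ∉ [-1.3, 0.1) → out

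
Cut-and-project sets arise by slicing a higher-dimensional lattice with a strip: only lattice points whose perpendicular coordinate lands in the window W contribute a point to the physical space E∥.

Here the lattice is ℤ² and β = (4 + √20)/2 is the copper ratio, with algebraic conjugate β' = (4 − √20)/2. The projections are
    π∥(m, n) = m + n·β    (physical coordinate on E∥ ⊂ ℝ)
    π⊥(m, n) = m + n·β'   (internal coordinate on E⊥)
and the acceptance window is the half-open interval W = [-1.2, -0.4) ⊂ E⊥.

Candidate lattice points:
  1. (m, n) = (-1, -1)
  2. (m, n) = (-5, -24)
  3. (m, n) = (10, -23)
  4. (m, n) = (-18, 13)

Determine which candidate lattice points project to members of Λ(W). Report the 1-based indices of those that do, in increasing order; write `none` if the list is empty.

β' = (4−√20)/2 ≈ -0.236068.
[1] lift (-1,-1): star map gives -0.763932; window check -1.2 ≤ -0.763932 < -0.4 is true → IN Λ
[2] lift (-5,-24): star map gives 0.665631; window check -1.2 ≤ 0.665631 < -0.4 is false → out
[3] lift (10,-23): star map gives 15.429563; window check -1.2 ≤ 15.429563 < -0.4 is false → out
[4] lift (-18,13): star map gives -21.068884; window check -1.2 ≤ -21.068884 < -0.4 is false → out

1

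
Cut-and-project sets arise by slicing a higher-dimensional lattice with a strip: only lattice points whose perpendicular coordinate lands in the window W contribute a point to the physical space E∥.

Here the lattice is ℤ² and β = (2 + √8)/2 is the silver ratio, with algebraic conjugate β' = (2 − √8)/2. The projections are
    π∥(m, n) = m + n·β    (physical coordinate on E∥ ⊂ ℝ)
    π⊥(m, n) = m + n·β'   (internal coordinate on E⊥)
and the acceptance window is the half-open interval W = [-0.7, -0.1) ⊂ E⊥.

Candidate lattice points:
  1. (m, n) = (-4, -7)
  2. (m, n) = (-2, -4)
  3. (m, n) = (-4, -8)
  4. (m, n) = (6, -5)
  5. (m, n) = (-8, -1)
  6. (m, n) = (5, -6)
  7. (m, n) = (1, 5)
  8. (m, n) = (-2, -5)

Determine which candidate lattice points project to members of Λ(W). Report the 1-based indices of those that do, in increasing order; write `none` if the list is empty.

2, 3

β' = (2−√8)/2 ≈ -0.41421.
candidate 1: (m,n)=(-4,-7) → π∥ = -4-7·β ≈ -20.89949, π⊥ = -4-7·β' ≈ -1.10051 ∉ [-0.7, -0.1) ⇒ out
candidate 2: (m,n)=(-2,-4) → π∥ = -2-4·β ≈ -11.65685, π⊥ = -2-4·β' ≈ -0.34315 ∈ [-0.7, -0.1) ⇒ IN Λ
candidate 3: (m,n)=(-4,-8) → π∥ = -4-8·β ≈ -23.31371, π⊥ = -4-8·β' ≈ -0.68629 ∈ [-0.7, -0.1) ⇒ IN Λ
candidate 4: (m,n)=(6,-5) → π∥ = 6-5·β ≈ -6.07107, π⊥ = 6-5·β' ≈ 8.07107 ∉ [-0.7, -0.1) ⇒ out
candidate 5: (m,n)=(-8,-1) → π∥ = -8-1·β ≈ -10.41421, π⊥ = -8-1·β' ≈ -7.58579 ∉ [-0.7, -0.1) ⇒ out
candidate 6: (m,n)=(5,-6) → π∥ = 5-6·β ≈ -9.48528, π⊥ = 5-6·β' ≈ 7.48528 ∉ [-0.7, -0.1) ⇒ out
candidate 7: (m,n)=(1,5) → π∥ = 1+5·β ≈ 13.07107, π⊥ = 1+5·β' ≈ -1.07107 ∉ [-0.7, -0.1) ⇒ out
candidate 8: (m,n)=(-2,-5) → π∥ = -2-5·β ≈ -14.07107, π⊥ = -2-5·β' ≈ 0.07107 ∉ [-0.7, -0.1) ⇒ out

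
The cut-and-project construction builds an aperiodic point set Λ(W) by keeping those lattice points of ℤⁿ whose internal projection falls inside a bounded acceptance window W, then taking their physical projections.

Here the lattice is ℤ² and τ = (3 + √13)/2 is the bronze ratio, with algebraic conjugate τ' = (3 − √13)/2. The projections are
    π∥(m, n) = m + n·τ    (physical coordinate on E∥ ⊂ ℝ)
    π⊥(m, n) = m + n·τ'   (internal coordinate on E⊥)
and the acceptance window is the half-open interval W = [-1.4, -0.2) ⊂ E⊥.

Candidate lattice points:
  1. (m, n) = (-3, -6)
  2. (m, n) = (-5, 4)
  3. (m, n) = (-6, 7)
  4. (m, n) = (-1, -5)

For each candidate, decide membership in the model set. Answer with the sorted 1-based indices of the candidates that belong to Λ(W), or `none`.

1

Numerically τ ≈ 3.3028 and τ' = −1/τ ≈ -0.3028.
[1] lift (-3,-6): star map gives -1.1833; window check -1.4 ≤ -1.1833 < -0.2 is true → IN Λ
[2] lift (-5,4): star map gives -6.2111; window check -1.4 ≤ -6.2111 < -0.2 is false → out
[3] lift (-6,7): star map gives -8.1194; window check -1.4 ≤ -8.1194 < -0.2 is false → out
[4] lift (-1,-5): star map gives 0.5139; window check -1.4 ≤ 0.5139 < -0.2 is false → out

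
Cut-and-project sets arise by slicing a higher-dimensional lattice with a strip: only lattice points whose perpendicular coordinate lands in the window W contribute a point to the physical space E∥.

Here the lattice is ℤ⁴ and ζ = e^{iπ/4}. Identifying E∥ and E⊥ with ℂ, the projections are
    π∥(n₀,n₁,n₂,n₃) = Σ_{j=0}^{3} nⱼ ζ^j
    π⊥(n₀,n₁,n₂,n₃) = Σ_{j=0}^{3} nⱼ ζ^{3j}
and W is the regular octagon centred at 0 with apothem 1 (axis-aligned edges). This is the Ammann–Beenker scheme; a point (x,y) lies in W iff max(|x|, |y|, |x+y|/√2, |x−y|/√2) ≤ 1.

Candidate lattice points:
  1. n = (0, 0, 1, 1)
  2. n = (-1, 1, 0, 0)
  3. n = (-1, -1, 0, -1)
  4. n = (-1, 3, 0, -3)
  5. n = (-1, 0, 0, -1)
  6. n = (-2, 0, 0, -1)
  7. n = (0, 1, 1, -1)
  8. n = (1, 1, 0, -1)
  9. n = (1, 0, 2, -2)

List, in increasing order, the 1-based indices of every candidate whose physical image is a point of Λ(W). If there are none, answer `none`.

π⊥(n) = n₀ + n₁ζ³ + n₂ζ⁶ + n₃ζ⁹ where ζ = e^{iπ/4}.
candidate 1: n = (0, 0, 1, 1) → π⊥ ≈ (+0.7071, -0.2929); max(|x|,|y|,|x±y|/√2) = 0.7071 ≤ 1 ⇒ ∈ W
candidate 2: n = (-1, 1, 0, 0) → π⊥ ≈ (-1.7071, +0.7071); max(|x|,|y|,|x±y|/√2) = 1.7071 > 1 ⇒ ∉ W
candidate 3: n = (-1, -1, 0, -1) → π⊥ ≈ (-1.0000, -1.4142); max(|x|,|y|,|x±y|/√2) = 1.7071 > 1 ⇒ ∉ W
candidate 4: n = (-1, 3, 0, -3) → π⊥ ≈ (-5.2426, +0.0000); max(|x|,|y|,|x±y|/√2) = 5.2426 > 1 ⇒ ∉ W
candidate 5: n = (-1, 0, 0, -1) → π⊥ ≈ (-1.7071, -0.7071); max(|x|,|y|,|x±y|/√2) = 1.7071 > 1 ⇒ ∉ W
candidate 6: n = (-2, 0, 0, -1) → π⊥ ≈ (-2.7071, -0.7071); max(|x|,|y|,|x±y|/√2) = 2.7071 > 1 ⇒ ∉ W
candidate 7: n = (0, 1, 1, -1) → π⊥ ≈ (-1.4142, -1.0000); max(|x|,|y|,|x±y|/√2) = 1.7071 > 1 ⇒ ∉ W
candidate 8: n = (1, 1, 0, -1) → π⊥ ≈ (-0.4142, +0.0000); max(|x|,|y|,|x±y|/√2) = 0.4142 ≤ 1 ⇒ ∈ W
candidate 9: n = (1, 0, 2, -2) → π⊥ ≈ (-0.4142, -3.4142); max(|x|,|y|,|x±y|/√2) = 3.4142 > 1 ⇒ ∉ W

1, 8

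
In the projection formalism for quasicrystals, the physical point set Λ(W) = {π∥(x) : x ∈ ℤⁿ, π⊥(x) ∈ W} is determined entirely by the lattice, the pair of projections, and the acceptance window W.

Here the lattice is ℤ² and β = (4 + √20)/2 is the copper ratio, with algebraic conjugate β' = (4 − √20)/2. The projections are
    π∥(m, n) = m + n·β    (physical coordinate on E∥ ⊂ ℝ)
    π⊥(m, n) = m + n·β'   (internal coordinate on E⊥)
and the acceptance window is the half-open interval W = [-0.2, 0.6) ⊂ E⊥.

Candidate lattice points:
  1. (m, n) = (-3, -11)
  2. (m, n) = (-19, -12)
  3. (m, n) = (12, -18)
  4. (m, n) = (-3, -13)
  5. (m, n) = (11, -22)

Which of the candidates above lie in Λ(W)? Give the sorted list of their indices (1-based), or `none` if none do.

Compute β' = (4−√20)/2 = -0.236068, so π⊥(m,n) = m -0.236068·n.
candidate 1: (m,n)=(-3,-11) → π∥ = -3-11·β ≈ -49.596748, π⊥ = -3-11·β' ≈ -0.403252 ∉ [-0.2, 0.6) ⇒ out
candidate 2: (m,n)=(-19,-12) → π∥ = -19-12·β ≈ -69.832816, π⊥ = -19-12·β' ≈ -16.167184 ∉ [-0.2, 0.6) ⇒ out
candidate 3: (m,n)=(12,-18) → π∥ = 12-18·β ≈ -64.249224, π⊥ = 12-18·β' ≈ 16.249224 ∉ [-0.2, 0.6) ⇒ out
candidate 4: (m,n)=(-3,-13) → π∥ = -3-13·β ≈ -58.068884, π⊥ = -3-13·β' ≈ 0.068884 ∈ [-0.2, 0.6) ⇒ IN Λ
candidate 5: (m,n)=(11,-22) → π∥ = 11-22·β ≈ -82.193496, π⊥ = 11-22·β' ≈ 16.193496 ∉ [-0.2, 0.6) ⇒ out

4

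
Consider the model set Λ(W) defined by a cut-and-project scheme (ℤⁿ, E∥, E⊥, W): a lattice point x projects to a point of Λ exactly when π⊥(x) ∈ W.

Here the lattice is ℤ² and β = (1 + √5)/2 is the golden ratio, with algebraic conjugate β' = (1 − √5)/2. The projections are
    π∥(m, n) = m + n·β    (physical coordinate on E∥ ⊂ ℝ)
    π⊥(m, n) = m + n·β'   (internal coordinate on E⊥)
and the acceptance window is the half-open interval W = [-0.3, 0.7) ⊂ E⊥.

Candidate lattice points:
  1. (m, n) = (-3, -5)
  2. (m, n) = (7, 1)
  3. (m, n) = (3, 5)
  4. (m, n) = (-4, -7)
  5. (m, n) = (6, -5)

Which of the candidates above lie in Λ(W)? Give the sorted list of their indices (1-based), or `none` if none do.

1, 3, 4

β' = (1−√5)/2 ≈ -0.618034.
candidate 1: (m,n)=(-3,-5) → π∥ = -3-5·β ≈ -11.090170, π⊥ = -3-5·β' ≈ 0.090170 ∈ [-0.3, 0.7) ⇒ IN Λ
candidate 2: (m,n)=(7,1) → π∥ = 7+1·β ≈ 8.618034, π⊥ = 7+1·β' ≈ 6.381966 ∉ [-0.3, 0.7) ⇒ out
candidate 3: (m,n)=(3,5) → π∥ = 3+5·β ≈ 11.090170, π⊥ = 3+5·β' ≈ -0.090170 ∈ [-0.3, 0.7) ⇒ IN Λ
candidate 4: (m,n)=(-4,-7) → π∥ = -4-7·β ≈ -15.326238, π⊥ = -4-7·β' ≈ 0.326238 ∈ [-0.3, 0.7) ⇒ IN Λ
candidate 5: (m,n)=(6,-5) → π∥ = 6-5·β ≈ -2.090170, π⊥ = 6-5·β' ≈ 9.090170 ∉ [-0.3, 0.7) ⇒ out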